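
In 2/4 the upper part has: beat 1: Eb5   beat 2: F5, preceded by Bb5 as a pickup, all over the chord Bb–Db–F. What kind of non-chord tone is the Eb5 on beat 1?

Appoggiatura.

The harmony at that moment is Bb minor triad (Bb, Db, F); Eb5 is not a chord tone.
It is approached by leap down from Bb5 and left by step up to F5.
Leap in, step out, metrically accented — an appoggiatura.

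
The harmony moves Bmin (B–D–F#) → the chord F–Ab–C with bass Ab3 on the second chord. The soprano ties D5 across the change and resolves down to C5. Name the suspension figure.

4–3 suspension.

At the second chord the bass is Ab3. The suspended D5 lies a fourth above the bass; after resolving down by step to C5, the interval above the bass becomes a third.
Suspension figures are named by those two intervals: 4–3.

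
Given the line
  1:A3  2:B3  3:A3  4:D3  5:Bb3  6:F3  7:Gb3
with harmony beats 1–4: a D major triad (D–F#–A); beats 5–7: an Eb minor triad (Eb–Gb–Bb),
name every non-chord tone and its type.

The harmony at that moment is D major triad (D, F#, A); B3 is not a chord tone.
It is approached by step up from A3 and left by step down to A3.
Step away and step back to the same note — a neighbor tone (upper neighbor).
The harmony at that moment is Eb minor triad (Eb, Gb, Bb); F3 is not a chord tone.
It is approached by leap down from Bb3 and left by step up to Gb3.
Leap in, step out — an appoggiatura.

B3 (beat 2) — neighbor tone; F3 (beat 6) — appoggiatura.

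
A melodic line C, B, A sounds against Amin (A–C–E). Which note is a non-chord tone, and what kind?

B is a passing tone.

The harmony at that moment is A minor triad (A, C, E); B is not a chord tone.
It is approached by step down from C and left by step down to A.
Step in, step out in the same direction — a passing tone.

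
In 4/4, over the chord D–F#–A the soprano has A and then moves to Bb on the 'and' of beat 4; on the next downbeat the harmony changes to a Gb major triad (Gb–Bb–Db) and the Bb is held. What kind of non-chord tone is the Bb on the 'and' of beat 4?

The harmony at that moment is D major triad (D, F#, A); Bb is not a chord tone.
It is approached by step up from A and then sustained as the same pitch into the next harmony.
Arriving early and becoming a chord tone when the harmony changes — an anticipation.

Anticipation.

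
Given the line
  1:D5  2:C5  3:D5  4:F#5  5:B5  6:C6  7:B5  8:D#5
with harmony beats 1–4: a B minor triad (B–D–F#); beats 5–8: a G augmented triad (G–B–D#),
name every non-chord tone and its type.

C5 (beat 2) — neighbor tone; C6 (beat 6) — neighbor tone.

The harmony at that moment is B minor triad (B, D, F#); C5 is not a chord tone.
It is approached by step down from D5 and left by step up to D5.
Step away and step back to the same note — a neighbor tone (lower neighbor).
The harmony at that moment is G augmented triad (G, B, D#); C6 is not a chord tone.
It is approached by step up from B5 and left by step down to B5.
Step away and step back to the same note — a neighbor tone (upper neighbor).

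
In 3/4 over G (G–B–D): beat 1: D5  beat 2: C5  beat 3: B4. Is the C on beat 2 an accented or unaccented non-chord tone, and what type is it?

The harmony at that moment is G major triad (G, B, D); C5 is not a chord tone.
It is approached by step down from D5 and left by step down to B4.
Step in, step out in the same direction — a passing tone.
It falls on a weak beat, so it is unaccented.

Unaccented passing tone.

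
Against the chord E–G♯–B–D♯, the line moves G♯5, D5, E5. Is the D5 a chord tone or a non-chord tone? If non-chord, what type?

The harmony at that moment is E major seventh chord (E, G♯, B, D♯); D5 is not a chord tone.
It is approached by leap down from G♯5 and left by step up to E5.
Leap in, step out — an appoggiatura.

Non-chord tone — an appoggiatura.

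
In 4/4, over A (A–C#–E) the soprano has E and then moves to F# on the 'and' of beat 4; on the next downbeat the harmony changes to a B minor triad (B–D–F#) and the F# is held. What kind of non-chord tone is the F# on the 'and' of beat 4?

Anticipation.

The harmony at that moment is A major triad (A, C#, E); F# is not a chord tone.
It is approached by step up from E and then sustained as the same pitch into the next harmony.
Arriving early and becoming a chord tone when the harmony changes — an anticipation.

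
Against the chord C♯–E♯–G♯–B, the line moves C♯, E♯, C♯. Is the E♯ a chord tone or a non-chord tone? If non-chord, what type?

Chord tone (the third of C# dominant seventh chord).

C# dominant seventh chord contains C♯, E♯, G♯, B; E♯ is the third, so it is a chord tone.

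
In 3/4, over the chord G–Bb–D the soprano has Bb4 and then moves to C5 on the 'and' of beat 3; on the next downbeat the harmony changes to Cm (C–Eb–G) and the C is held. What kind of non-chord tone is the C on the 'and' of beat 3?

The harmony at that moment is G minor triad (G, Bb, D); C5 is not a chord tone.
It is approached by step up from Bb4 and then sustained as the same pitch into the next harmony.
Arriving early and becoming a chord tone when the harmony changes — an anticipation.

Anticipation.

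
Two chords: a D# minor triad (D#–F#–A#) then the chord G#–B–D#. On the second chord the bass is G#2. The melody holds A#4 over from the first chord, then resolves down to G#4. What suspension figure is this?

9–8 suspension.

At the second chord the bass is G#2. The suspended A#4 lies a ninth above the bass; after resolving down by step to G#4, the interval above the bass becomes an octave.
Suspension figures are named by those two intervals: 9–8.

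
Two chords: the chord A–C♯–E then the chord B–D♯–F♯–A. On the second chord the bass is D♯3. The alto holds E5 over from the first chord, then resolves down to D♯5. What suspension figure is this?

At the second chord the bass is D♯3. The suspended E5 lies a ninth above the bass; after resolving down by step to D♯5, the interval above the bass becomes an octave.
Suspension figures are named by those two intervals: 9–8.

9–8 suspension.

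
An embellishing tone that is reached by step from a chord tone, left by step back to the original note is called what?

Neighbor tone.

Approach: by step. Departure: by step in the opposite direction, back to the starting pitch.
Stepwise on both sides but reversing to return to the same chord tone — a neighbor tone. (Had it continued onward in the same direction it would be a passing tone instead.)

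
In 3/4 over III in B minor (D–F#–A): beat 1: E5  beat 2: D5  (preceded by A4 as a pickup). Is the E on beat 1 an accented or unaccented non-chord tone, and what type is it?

The harmony at that moment is D major triad (D, F#, A); E5 is not a chord tone.
It is approached by leap up from A4 and left by step down to D5.
Leap in, step out — an appoggiatura.
It falls on the downbeat, so it is accented.

Accented appoggiatura.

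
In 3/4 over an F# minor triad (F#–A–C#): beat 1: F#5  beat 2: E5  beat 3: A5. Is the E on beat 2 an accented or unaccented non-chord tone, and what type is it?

The harmony at that moment is F# minor triad (F#, A, C#); E5 is not a chord tone.
It is approached by step down from F#5 and left by leap up to A5.
Step in, leap out — an escape tone.
It falls on a weak beat, so it is unaccented.

Unaccented escape tone.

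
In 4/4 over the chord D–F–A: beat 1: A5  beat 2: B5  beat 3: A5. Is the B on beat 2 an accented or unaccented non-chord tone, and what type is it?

The harmony at that moment is D minor triad (D, F, A); B5 is not a chord tone.
It is approached by step up from A5 and left by step down to A5.
Step away and step back to the same note — a neighbor tone (upper neighbor).
It falls on a weak beat, so it is unaccented.

Unaccented neighbor tone.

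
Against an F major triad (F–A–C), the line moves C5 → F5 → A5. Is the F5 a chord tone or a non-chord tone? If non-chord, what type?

Chord tone (the root of F major triad).

F major triad contains F, A, C; F is the root, so it is a chord tone.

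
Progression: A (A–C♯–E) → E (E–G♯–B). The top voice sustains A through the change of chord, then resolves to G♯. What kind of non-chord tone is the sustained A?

A is a suspension.

The harmony at that moment is E major triad (E, G♯, B); A is not a chord tone.
It is held over (the same pitch as the preceding A) and left by step down to G♯.
Held over from the previous chord and resolving down by step — a suspension.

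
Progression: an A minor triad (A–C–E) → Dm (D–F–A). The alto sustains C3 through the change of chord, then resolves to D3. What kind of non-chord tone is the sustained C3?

The harmony at that moment is D minor triad (D, F, A); C3 is not a chord tone.
It is held over (the same pitch as the preceding C3) and left by step up to D3.
Held over from the previous chord and resolving up by step — a retardation.

C3 is a retardation.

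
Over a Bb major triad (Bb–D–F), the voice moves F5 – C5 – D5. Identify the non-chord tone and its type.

C5 is an appoggiatura.

The harmony at that moment is Bb major triad (Bb, D, F); C5 is not a chord tone.
It is approached by leap down from F5 and left by step up to D5.
Leap in, step out — an appoggiatura.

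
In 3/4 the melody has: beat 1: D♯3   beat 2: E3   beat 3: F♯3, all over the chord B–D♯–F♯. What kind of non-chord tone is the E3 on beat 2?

Passing tone.

The harmony at that moment is B major triad (B, D♯, F♯); E3 is not a chord tone.
It is approached by step up from D♯3 and left by step up to F♯3.
Step in, step out in the same direction — a passing tone.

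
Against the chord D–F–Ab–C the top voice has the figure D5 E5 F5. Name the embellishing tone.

E5 is a passing tone.

The harmony at that moment is D half-diminished seventh chord (D, F, Ab, C); E5 is not a chord tone.
It is approached by step up from D5 and left by step up to F5.
Step in, step out in the same direction — a passing tone.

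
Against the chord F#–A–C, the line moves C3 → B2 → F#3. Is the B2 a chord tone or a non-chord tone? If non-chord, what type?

The harmony at that moment is F# diminished triad (F#, A, C); B2 is not a chord tone.
It is approached by step down from C3 and left by leap up to F#3.
Step in, leap out — an escape tone.

Non-chord tone — an escape tone.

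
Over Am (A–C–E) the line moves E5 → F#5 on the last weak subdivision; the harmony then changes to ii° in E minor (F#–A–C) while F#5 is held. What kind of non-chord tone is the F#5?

F#5 is an anticipation.

The harmony at that moment is A minor triad (A, C, E); F#5 is not a chord tone.
It is approached by step up from E5 and then sustained as the same pitch into the next harmony.
Arriving early and becoming a chord tone when the harmony changes — an anticipation.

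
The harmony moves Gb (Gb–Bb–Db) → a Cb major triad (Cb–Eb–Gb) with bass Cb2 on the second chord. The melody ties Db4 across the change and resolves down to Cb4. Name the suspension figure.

At the second chord the bass is Cb2. The suspended Db4 lies a ninth above the bass; after resolving down by step to Cb4, the interval above the bass becomes an octave.
Suspension figures are named by those two intervals: 9–8.

9–8 suspension.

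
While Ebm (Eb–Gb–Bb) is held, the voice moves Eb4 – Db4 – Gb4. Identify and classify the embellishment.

The harmony at that moment is Eb minor triad (Eb, Gb, Bb); Db4 is not a chord tone.
It is approached by step down from Eb4 and left by leap up to Gb4.
Step in, leap out — an escape tone.

Db4 is an escape tone.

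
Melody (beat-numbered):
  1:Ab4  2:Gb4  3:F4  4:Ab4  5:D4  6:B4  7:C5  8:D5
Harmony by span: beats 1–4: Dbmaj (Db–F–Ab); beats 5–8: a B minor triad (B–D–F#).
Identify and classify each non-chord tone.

The harmony at that moment is Db major triad (Db, F, Ab); Gb4 is not a chord tone.
It is approached by step down from Ab4 and left by step down to F4.
Step in, step out in the same direction — a passing tone.
The harmony at that moment is B minor triad (B, D, F#); C5 is not a chord tone.
It is approached by step up from B4 and left by step up to D5.
Step in, step out in the same direction — a passing tone.

Gb4 (beat 2) — passing tone; C5 (beat 7) — passing tone.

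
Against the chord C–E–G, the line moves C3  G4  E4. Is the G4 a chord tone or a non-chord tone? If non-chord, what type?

Chord tone (the fifth of C major triad).

C major triad contains C, E, G; G is the fifth, so it is a chord tone.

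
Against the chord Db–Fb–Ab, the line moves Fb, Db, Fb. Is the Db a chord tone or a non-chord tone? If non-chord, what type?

Db minor triad contains Db, Fb, Ab; Db is the root, so it is a chord tone.

Chord tone (the root of Db minor triad).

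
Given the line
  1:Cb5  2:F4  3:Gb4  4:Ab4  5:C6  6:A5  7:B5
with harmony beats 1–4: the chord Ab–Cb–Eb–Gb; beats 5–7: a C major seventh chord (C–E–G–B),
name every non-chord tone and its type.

F4 (beat 2) — appoggiatura; A5 (beat 6) — appoggiatura.

The harmony at that moment is Ab minor seventh chord (Ab, Cb, Eb, Gb); F4 is not a chord tone.
It is approached by leap down from Cb5 and left by step up to Gb4.
Leap in, step out — an appoggiatura.
The harmony at that moment is C major seventh chord (C, E, G, B); A5 is not a chord tone.
It is approached by leap down from C6 and left by step up to B5.
Leap in, step out — an appoggiatura.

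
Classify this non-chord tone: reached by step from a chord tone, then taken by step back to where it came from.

Approach: by step. Departure: by step in the opposite direction, back to the starting pitch.
Stepwise on both sides but reversing to return to the same chord tone — a neighbor tone. (Had it continued onward in the same direction it would be a passing tone instead.)

Neighbor tone.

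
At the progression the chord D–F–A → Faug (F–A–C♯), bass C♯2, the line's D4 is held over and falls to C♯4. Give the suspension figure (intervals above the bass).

At the second chord the bass is C♯2. The suspended D4 lies a ninth above the bass; after resolving down by step to C♯4, the interval above the bass becomes an octave.
Suspension figures are named by those two intervals: 9–8.

9–8 suspension.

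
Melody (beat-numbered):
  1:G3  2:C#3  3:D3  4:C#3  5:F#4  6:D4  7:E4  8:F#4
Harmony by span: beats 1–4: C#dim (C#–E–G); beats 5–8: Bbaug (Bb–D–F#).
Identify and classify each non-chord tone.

D3 (beat 3) — neighbor tone; E4 (beat 7) — passing tone.

The harmony at that moment is C# diminished triad (C#, E, G); D3 is not a chord tone.
It is approached by step up from C#3 and left by step down to C#3.
Step away and step back to the same note — a neighbor tone (upper neighbor).
The harmony at that moment is Bb augmented triad (Bb, D, F#); E4 is not a chord tone.
It is approached by step up from D4 and left by step up to F#4.
Step in, step out in the same direction — a passing tone.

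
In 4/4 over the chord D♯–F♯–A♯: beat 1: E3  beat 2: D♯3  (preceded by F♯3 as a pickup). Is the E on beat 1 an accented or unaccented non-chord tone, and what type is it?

The harmony at that moment is D♯ minor triad (D♯, F♯, A♯); E3 is not a chord tone.
It is approached by step down from F♯3 and left by step down to D♯3.
Step in, step out in the same direction — a passing tone.
It falls on the downbeat, so it is accented.

Accented passing tone.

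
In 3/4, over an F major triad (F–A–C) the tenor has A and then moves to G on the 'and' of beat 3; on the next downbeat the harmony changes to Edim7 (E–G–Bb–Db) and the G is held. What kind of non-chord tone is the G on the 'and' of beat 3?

The harmony at that moment is F major triad (F, A, C); G is not a chord tone.
It is approached by step down from A and then sustained as the same pitch into the next harmony.
Arriving early and becoming a chord tone when the harmony changes — an anticipation.

Anticipation.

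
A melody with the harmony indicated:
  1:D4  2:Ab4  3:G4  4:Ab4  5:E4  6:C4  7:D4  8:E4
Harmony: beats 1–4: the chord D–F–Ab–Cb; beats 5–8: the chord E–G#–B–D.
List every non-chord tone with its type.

The harmony at that moment is D diminished seventh chord (D, F, Ab, Cb); G4 is not a chord tone.
It is approached by step down from Ab4 and left by step up to Ab4.
Step away and step back to the same note — a neighbor tone (lower neighbor).
The harmony at that moment is E dominant seventh chord (E, G#, B, D); C4 is not a chord tone.
It is approached by leap down from E4 and left by step up to D4.
Leap in, step out — an appoggiatura.

G4 (beat 3) — neighbor tone; C4 (beat 6) — appoggiatura.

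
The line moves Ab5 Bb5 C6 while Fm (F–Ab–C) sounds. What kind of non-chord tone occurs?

Bb5 is a passing tone.

The harmony at that moment is F minor triad (F, Ab, C); Bb5 is not a chord tone.
It is approached by step up from Ab5 and left by step up to C6.
Step in, step out in the same direction — a passing tone.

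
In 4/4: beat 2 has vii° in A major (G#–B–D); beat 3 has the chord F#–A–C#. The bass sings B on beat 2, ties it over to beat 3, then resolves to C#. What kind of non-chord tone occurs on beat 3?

Retardation.

The harmony at that moment is F# minor triad (F#, A, C#); B is not a chord tone.
It is held over (the same pitch as the preceding B) and left by step up to C#.
Held over from the previous chord and resolving up by step — a retardation.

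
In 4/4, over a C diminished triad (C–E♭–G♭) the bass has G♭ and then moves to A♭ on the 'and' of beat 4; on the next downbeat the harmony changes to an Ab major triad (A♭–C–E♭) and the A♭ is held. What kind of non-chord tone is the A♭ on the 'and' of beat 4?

Anticipation.

The harmony at that moment is C diminished triad (C, E♭, G♭); A♭ is not a chord tone.
It is approached by step up from G♭ and then sustained as the same pitch into the next harmony.
Arriving early and becoming a chord tone when the harmony changes — an anticipation.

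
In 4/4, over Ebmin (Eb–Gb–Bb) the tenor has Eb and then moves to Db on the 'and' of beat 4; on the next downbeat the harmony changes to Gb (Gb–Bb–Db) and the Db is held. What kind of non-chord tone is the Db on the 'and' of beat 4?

The harmony at that moment is Eb minor triad (Eb, Gb, Bb); Db is not a chord tone.
It is approached by step down from Eb and then sustained as the same pitch into the next harmony.
Arriving early and becoming a chord tone when the harmony changes — an anticipation.

Anticipation.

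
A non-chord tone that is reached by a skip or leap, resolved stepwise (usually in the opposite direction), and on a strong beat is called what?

Appoggiatura.

Approach: by leap. Departure: by step. Metric position: strong.
Leap in, step out, in a metrically strong position — an appoggiatura. (It is the mirror image of the escape tone, which steps in and leaps out from a weak position.)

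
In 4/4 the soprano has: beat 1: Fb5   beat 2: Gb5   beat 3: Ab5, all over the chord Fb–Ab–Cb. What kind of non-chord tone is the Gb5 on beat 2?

Passing tone.

The harmony at that moment is Fb major triad (Fb, Ab, Cb); Gb5 is not a chord tone.
It is approached by step up from Fb5 and left by step up to Ab5.
Step in, step out in the same direction — a passing tone.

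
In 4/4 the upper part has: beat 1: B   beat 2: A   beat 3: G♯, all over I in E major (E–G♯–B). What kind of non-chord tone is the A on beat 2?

The harmony at that moment is E major triad (E, G♯, B); A is not a chord tone.
It is approached by step down from B and left by step down to G♯.
Step in, step out in the same direction — a passing tone.

Passing tone.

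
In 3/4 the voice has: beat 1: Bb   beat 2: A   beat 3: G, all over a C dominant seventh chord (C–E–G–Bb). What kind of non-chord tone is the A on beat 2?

Passing tone.

The harmony at that moment is C dominant seventh chord (C, E, G, Bb); A is not a chord tone.
It is approached by step down from Bb and left by step down to G.
Step in, step out in the same direction — a passing tone.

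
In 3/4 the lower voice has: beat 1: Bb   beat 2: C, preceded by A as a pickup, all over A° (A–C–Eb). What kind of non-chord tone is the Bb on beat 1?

The harmony at that moment is A diminished triad (A, C, Eb); Bb is not a chord tone.
It is approached by step up from A and left by step up to C.
Step in, step out in the same direction — a passing tone.

Passing tone.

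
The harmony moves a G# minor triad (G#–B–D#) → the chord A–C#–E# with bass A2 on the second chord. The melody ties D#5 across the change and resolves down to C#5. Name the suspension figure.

4–3 suspension.

At the second chord the bass is A2. The suspended D#5 lies a fourth above the bass; after resolving down by step to C#5, the interval above the bass becomes a third.
Suspension figures are named by those two intervals: 4–3.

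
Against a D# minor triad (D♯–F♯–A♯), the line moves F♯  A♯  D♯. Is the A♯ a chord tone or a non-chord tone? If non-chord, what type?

D# minor triad contains D♯, F♯, A♯; A♯ is the fifth, so it is a chord tone.

Chord tone (the fifth of D# minor triad).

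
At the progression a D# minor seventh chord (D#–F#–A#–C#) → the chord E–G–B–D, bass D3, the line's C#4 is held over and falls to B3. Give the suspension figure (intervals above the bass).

7–6 suspension.

At the second chord the bass is D3. The suspended C#4 lies a seventh above the bass; after resolving down by step to B3, the interval above the bass becomes a sixth.
Suspension figures are named by those two intervals: 7–6.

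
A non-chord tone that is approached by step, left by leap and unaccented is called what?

Escape tone.

Approach: by step. Departure: by leap. Metric position: weak.
Step in, leap out, from a weak position — an escape tone (échappée). (It is the mirror image of the appoggiatura, which leaps in and steps out on a strong beat.)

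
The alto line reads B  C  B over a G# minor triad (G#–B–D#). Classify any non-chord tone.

C is a neighbor tone.

The harmony at that moment is G# minor triad (G#, B, D#); C is not a chord tone.
It is approached by step up from B and left by step down to B.
Step away and step back to the same note — a neighbor tone (upper neighbor).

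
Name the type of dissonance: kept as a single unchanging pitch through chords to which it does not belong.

Approach: none. Departure: none — a single pitch is sustained while the chords change around it, passing through harmonies that do not contain it.
No melodic motion at all; the dissonance is created entirely by the moving harmonies against the stationary note — a pedal tone (pedal point).

Pedal tone.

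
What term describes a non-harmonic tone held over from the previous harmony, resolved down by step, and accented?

Suspension.

Approach: by preparation — the pitch is first a chord tone, then held (tied or repeated) while the harmony changes under it. Departure: down by step. Metric position: strong.
A prepared dissonance that resolves downward by step — a suspension. (The same figure resolving upward would be a retardation.)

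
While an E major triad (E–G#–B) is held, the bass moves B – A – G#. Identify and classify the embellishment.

The harmony at that moment is E major triad (E, G#, B); A is not a chord tone.
It is approached by step down from B and left by step down to G#.
Step in, step out in the same direction — a passing tone.

A is a passing tone.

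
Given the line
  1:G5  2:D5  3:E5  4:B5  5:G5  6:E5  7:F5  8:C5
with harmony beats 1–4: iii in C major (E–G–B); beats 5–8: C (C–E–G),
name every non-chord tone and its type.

D5 (beat 2) — appoggiatura; F5 (beat 7) — escape tone.

The harmony at that moment is E minor triad (E, G, B); D5 is not a chord tone.
It is approached by leap down from G5 and left by step up to E5.
Leap in, step out — an appoggiatura.
The harmony at that moment is C major triad (C, E, G); F5 is not a chord tone.
It is approached by step up from E5 and left by leap down to C5.
Step in, leap out — an escape tone.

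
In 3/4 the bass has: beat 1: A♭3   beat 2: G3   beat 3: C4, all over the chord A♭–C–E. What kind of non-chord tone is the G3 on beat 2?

The harmony at that moment is A♭ augmented triad (A♭, C, E); G3 is not a chord tone.
It is approached by step down from A♭3 and left by leap up to C4.
Step in, leap out, on a weak beat — an escape tone.

Escape tone.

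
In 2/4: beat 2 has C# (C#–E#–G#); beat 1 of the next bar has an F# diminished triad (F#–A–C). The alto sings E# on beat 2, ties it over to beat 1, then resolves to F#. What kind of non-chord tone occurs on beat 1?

Retardation.

The harmony at that moment is F# diminished triad (F#, A, C); E# is not a chord tone.
It is held over (the same pitch as the preceding E#) and left by step up to F#.
Held over from the previous chord and resolving up by step — a retardation.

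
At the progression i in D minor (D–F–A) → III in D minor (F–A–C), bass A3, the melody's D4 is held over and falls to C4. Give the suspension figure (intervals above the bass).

At the second chord the bass is A3. The suspended D4 lies a fourth above the bass; after resolving down by step to C4, the interval above the bass becomes a third.
Suspension figures are named by those two intervals: 4–3.

4–3 suspension.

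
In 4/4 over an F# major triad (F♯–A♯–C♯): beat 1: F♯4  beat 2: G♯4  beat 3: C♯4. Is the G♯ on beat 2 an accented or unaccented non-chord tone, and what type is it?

Unaccented escape tone.

The harmony at that moment is F♯ major triad (F♯, A♯, C♯); G♯4 is not a chord tone.
It is approached by step up from F♯4 and left by leap down to C♯4.
Step in, leap out — an escape tone.
It falls on a weak beat, so it is unaccented.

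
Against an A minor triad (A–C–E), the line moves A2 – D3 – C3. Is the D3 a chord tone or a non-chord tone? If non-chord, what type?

The harmony at that moment is A minor triad (A, C, E); D3 is not a chord tone.
It is approached by leap up from A2 and left by step down to C3.
Leap in, step out — an appoggiatura.

Non-chord tone — an appoggiatura.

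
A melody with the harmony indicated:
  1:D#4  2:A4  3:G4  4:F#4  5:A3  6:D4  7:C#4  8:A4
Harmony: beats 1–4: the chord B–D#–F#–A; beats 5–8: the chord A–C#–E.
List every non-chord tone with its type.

G4 (beat 3) — passing tone; D4 (beat 6) — appoggiatura.

The harmony at that moment is B dominant seventh chord (B, D#, F#, A); G4 is not a chord tone.
It is approached by step down from A4 and left by step down to F#4.
Step in, step out in the same direction — a passing tone.
The harmony at that moment is A major triad (A, C#, E); D4 is not a chord tone.
It is approached by leap up from A3 and left by step down to C#4.
Leap in, step out — an appoggiatura.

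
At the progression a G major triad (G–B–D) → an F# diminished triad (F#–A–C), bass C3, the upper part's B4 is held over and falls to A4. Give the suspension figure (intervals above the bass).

7–6 suspension.

At the second chord the bass is C3. The suspended B4 lies a seventh above the bass; after resolving down by step to A4, the interval above the bass becomes a sixth.
Suspension figures are named by those two intervals: 7–6.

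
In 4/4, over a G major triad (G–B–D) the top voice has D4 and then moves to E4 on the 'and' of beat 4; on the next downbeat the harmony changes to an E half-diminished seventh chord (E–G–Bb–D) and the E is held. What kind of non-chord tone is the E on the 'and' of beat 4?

Anticipation.

The harmony at that moment is G major triad (G, B, D); E4 is not a chord tone.
It is approached by step up from D4 and then sustained as the same pitch into the next harmony.
Arriving early and becoming a chord tone when the harmony changes — an anticipation.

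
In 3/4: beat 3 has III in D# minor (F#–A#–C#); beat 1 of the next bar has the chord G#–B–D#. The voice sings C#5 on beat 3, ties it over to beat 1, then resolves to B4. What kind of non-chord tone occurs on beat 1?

Suspension.

The harmony at that moment is G# minor triad (G#, B, D#); C#5 is not a chord tone.
It is held over (the same pitch as the preceding C#5) and left by step down to B4.
Held over from the previous chord and resolving down by step — a suspension.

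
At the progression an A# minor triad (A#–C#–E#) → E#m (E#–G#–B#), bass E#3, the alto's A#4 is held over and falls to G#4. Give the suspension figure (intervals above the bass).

At the second chord the bass is E#3. The suspended A#4 lies a fourth above the bass; after resolving down by step to G#4, the interval above the bass becomes a third.
Suspension figures are named by those two intervals: 4–3.

4–3 suspension.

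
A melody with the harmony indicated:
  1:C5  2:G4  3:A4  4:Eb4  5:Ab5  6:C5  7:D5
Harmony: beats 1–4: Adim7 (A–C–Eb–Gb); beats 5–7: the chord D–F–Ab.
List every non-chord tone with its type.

G4 (beat 2) — appoggiatura; C5 (beat 6) — appoggiatura.

The harmony at that moment is A diminished seventh chord (A, C, Eb, Gb); G4 is not a chord tone.
It is approached by leap down from C5 and left by step up to A4.
Leap in, step out — an appoggiatura.
The harmony at that moment is D diminished triad (D, F, Ab); C5 is not a chord tone.
It is approached by leap down from Ab5 and left by step up to D5.
Leap in, step out — an appoggiatura.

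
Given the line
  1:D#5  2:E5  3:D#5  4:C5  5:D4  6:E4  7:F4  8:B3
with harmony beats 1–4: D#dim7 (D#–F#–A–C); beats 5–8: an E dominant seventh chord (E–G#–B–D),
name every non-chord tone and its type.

E5 (beat 2) — neighbor tone; F4 (beat 7) — escape tone.

The harmony at that moment is D# diminished seventh chord (D#, F#, A, C); E5 is not a chord tone.
It is approached by step up from D#5 and left by step down to D#5.
Step away and step back to the same note — a neighbor tone (upper neighbor).
The harmony at that moment is E dominant seventh chord (E, G#, B, D); F4 is not a chord tone.
It is approached by step up from E4 and left by leap down to B3.
Step in, leap out — an escape tone.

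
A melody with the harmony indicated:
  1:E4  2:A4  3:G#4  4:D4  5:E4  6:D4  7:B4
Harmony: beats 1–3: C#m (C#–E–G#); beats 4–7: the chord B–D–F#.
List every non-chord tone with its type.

The harmony at that moment is C# minor triad (C#, E, G#); A4 is not a chord tone.
It is approached by leap up from E4 and left by step down to G#4.
Leap in, step out — an appoggiatura.
The harmony at that moment is B minor triad (B, D, F#); E4 is not a chord tone.
It is approached by step up from D4 and left by step down to D4.
Step away and step back to the same note — a neighbor tone (upper neighbor).

A4 (beat 2) — appoggiatura; E4 (beat 5) — neighbor tone.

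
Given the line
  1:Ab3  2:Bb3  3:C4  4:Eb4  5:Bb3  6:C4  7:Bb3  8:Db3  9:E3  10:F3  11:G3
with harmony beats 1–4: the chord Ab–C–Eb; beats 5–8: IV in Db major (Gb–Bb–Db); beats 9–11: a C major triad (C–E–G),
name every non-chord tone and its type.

The harmony at that moment is Ab major triad (Ab, C, Eb); Bb3 is not a chord tone.
It is approached by step up from Ab3 and left by step up to C4.
Step in, step out in the same direction — a passing tone.
The harmony at that moment is Gb major triad (Gb, Bb, Db); C4 is not a chord tone.
It is approached by step up from Bb3 and left by step down to Bb3.
Step away and step back to the same note — a neighbor tone (upper neighbor).
The harmony at that moment is C major triad (C, E, G); F3 is not a chord tone.
It is approached by step up from E3 and left by step up to G3.
Step in, step out in the same direction — a passing tone.

Bb3 (beat 2) — passing tone; C4 (beat 6) — neighbor tone; F3 (beat 10) — passing tone.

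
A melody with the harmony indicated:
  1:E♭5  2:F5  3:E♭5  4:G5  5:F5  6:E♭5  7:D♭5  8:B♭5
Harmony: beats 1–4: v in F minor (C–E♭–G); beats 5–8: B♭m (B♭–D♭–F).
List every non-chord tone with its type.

The harmony at that moment is C minor triad (C, E♭, G); F5 is not a chord tone.
It is approached by step up from E♭5 and left by step down to E♭5.
Step away and step back to the same note — a neighbor tone (upper neighbor).
The harmony at that moment is B♭ minor triad (B♭, D♭, F); E♭5 is not a chord tone.
It is approached by step down from F5 and left by step down to D♭5.
Step in, step out in the same direction — a passing tone.

F5 (beat 2) — neighbor tone; E♭5 (beat 6) — passing tone.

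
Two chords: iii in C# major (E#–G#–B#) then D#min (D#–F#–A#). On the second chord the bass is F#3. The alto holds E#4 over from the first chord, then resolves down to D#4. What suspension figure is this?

7–6 suspension.

At the second chord the bass is F#3. The suspended E#4 lies a seventh above the bass; after resolving down by step to D#4, the interval above the bass becomes a sixth.
Suspension figures are named by those two intervals: 7–6.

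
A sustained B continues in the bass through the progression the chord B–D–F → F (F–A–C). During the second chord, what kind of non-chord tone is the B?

Pedal tone (pedal point).

The harmony at that moment is F major triad (F, A, C); B is not a chord tone.
It is held over (the same pitch as the preceding B) and then sustained as the same pitch into the next harmony.
Sustained through a change of harmony — a pedal tone.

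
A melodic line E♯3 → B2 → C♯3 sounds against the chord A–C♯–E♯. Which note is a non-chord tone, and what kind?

B2 is an appoggiatura.

The harmony at that moment is A augmented triad (A, C♯, E♯); B2 is not a chord tone.
It is approached by leap down from E♯3 and left by step up to C♯3.
Leap in, step out — an appoggiatura.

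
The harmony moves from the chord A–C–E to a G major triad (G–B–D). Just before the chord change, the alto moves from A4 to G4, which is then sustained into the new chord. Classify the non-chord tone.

G4 is an anticipation.

The harmony at that moment is A minor triad (A, C, E); G4 is not a chord tone.
It is approached by step down from A4 and then sustained as the same pitch into the next harmony.
Arriving early and becoming a chord tone when the harmony changes — an anticipation.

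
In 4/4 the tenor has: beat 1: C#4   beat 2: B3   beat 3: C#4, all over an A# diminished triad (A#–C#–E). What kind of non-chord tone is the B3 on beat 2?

The harmony at that moment is A# diminished triad (A#, C#, E); B3 is not a chord tone.
It is approached by step down from C#4 and left by step up to C#4.
Step away and step back to the same note — a neighbor tone (lower neighbor).

Lower neighbor tone.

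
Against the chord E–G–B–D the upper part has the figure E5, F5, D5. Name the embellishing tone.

The harmony at that moment is E minor seventh chord (E, G, B, D); F5 is not a chord tone.
It is approached by step up from E5 and left by leap down to D5.
Step in, leap out — an escape tone.

F5 is an escape tone.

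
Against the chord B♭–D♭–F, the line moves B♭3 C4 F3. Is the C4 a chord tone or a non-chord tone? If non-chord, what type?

The harmony at that moment is B♭ minor triad (B♭, D♭, F); C4 is not a chord tone.
It is approached by step up from B♭3 and left by leap down to F3.
Step in, leap out — an escape tone.

Non-chord tone — an escape tone.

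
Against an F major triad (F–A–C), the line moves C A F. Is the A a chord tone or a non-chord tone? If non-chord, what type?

Chord tone (the third of F major triad).

F major triad contains F, A, C; A is the third, so it is a chord tone.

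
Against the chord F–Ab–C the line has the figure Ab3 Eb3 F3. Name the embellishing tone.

Eb3 is an appoggiatura.

The harmony at that moment is F minor triad (F, Ab, C); Eb3 is not a chord tone.
It is approached by leap down from Ab3 and left by step up to F3.
Leap in, step out — an appoggiatura.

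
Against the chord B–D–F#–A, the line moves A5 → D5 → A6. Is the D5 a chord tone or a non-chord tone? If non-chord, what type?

B minor seventh chord contains B, D, F#, A; D is the third, so it is a chord tone.

Chord tone (the third of B minor seventh chord).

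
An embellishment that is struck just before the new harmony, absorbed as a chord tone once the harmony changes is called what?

Approach: ahead of the chord change (typically by step), so it is dissonant against the current harmony. Departure: none — the same pitch is restated or held and is a chord tone of the new harmony.
Dissonant first, consonant once the harmony catches up: the note simply arrives early — an anticipation. (The reverse timing, consonant first and dissonant after the change, would be a suspension or retardation.)

Anticipation.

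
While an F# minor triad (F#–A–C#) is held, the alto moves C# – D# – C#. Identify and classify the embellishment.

The harmony at that moment is F# minor triad (F#, A, C#); D# is not a chord tone.
It is approached by step up from C# and left by step down to C#.
Step away and step back to the same note — a neighbor tone (upper neighbor).

D# is a neighbor tone.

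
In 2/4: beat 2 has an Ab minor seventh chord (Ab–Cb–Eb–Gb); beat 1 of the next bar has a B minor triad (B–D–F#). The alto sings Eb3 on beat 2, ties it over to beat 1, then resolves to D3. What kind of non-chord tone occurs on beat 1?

Suspension.

The harmony at that moment is B minor triad (B, D, F#); Eb3 is not a chord tone.
It is held over (the same pitch as the preceding Eb3) and left by step down to D3.
Held over from the previous chord and resolving down by step — a suspension.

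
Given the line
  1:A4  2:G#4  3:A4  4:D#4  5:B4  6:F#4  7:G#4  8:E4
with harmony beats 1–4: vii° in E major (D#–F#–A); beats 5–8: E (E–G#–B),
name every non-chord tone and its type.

The harmony at that moment is D# diminished triad (D#, F#, A); G#4 is not a chord tone.
It is approached by step down from A4 and left by step up to A4.
Step away and step back to the same note — a neighbor tone (lower neighbor).
The harmony at that moment is E major triad (E, G#, B); F#4 is not a chord tone.
It is approached by leap down from B4 and left by step up to G#4.
Leap in, step out — an appoggiatura.

G#4 (beat 2) — neighbor tone; F#4 (beat 6) — appoggiatura.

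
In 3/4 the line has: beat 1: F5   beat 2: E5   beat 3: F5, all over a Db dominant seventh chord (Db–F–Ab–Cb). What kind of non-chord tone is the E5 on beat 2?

Lower neighbor tone.

The harmony at that moment is Db dominant seventh chord (Db, F, Ab, Cb); E5 is not a chord tone.
It is approached by step down from F5 and left by step up to F5.
Step away and step back to the same note — a neighbor tone (lower neighbor).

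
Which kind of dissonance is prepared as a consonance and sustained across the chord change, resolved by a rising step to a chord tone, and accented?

Approach: by preparation — the pitch is first a chord tone, then held (tied or repeated) while the harmony changes under it. Departure: up by step. Metric position: strong.
A prepared dissonance that resolves upward by step — a retardation. (The same figure resolving downward would be a suspension.)

Retardation.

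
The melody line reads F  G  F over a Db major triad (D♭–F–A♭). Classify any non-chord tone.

G is a neighbor tone.

The harmony at that moment is D♭ major triad (D♭, F, A♭); G is not a chord tone.
It is approached by step up from F and left by step down to F.
Step away and step back to the same note — a neighbor tone (upper neighbor).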